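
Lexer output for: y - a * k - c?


Scan left to right, longest-match per lexeme
Tokens: ID(y), OP(-), ID(a), OP(*), ID(k), OP(-), ID(c)


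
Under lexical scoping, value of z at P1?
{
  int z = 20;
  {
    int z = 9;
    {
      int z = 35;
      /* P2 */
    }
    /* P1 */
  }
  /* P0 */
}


z declared in the same block as P1
z = 9


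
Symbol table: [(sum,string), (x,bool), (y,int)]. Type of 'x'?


Lookup 'x' → type bool


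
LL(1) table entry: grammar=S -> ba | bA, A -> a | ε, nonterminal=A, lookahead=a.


For [A, a]: 'a' ∈ FIRST(a)
Entry: A -> a


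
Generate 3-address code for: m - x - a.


Break into single-operator statements:
t1 = m - x
t2 = t1 - a


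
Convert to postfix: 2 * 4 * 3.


Left to right (same or higher precedence on left)
Postfix: 2 4 * 3 *


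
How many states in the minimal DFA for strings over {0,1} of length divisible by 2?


Track length mod 2: states 0..1, accept at 0
Minimal DFA: 2 states


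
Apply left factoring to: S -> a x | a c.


Common prefix: 'a'
Factored: S -> a S', S' -> x | c


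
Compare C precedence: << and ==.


'<<' is shift (level 8); '==' is equality (level 6)
Higher level binds tighter
'<<' has higher precedence than '=='


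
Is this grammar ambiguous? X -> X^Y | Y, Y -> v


precedence layered via separate nonterminal Y: deterministic
Unambiguous


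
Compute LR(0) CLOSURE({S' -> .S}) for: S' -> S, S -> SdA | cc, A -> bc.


Start: S' -> .S
For each item with dot before a nonterminal B, add B -> .γ for every B-production
Closure: [S' -> .S, S -> .SdA, S -> .cc]


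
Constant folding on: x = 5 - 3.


5 - 3 = 2 at compile time
Optimized: x = 2


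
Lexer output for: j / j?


Scan left to right, longest-match per lexeme
Tokens: ID(j), OP(/), ID(j)


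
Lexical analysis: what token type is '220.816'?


Pattern: digits with a decimal point
Type: FLOAT_LITERAL


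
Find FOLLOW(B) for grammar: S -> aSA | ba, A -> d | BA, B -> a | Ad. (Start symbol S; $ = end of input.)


$ ∈ FOLLOW(S). For each A -> αBβ: add FIRST(β)\{ε} to FOLLOW(B); if β nullable, add FOLLOW(A).
FOLLOW(B) = {a, d}


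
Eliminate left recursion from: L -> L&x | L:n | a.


Left-recursive alternatives: L&x, L:n; non-recursive: a
Introduce L': L -> aL', L' -> &xL' | :nL' | ε


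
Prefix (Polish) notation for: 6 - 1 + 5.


left-to-right (same/higher precedence on left): tree is (+ (- 6 1) 5)
Prefix: + - 6 1 5


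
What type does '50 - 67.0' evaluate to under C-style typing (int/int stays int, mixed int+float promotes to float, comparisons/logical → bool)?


Operand types: int - float
Rule: mixed int/float promotes to float; int/int stays int
Result type: float


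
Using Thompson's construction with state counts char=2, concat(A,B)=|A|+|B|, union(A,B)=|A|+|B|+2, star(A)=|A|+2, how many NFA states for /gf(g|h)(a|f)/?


Syntax tree has 6 char leaf(s), 2 union(s), 0 star(s)
chars contribute 6×2 = 12; each union adds +2; each star adds +2
Total: 12 + 4 + 0 = 16 states


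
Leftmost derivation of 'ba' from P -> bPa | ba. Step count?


Derivation: P => ba
Steps: 1


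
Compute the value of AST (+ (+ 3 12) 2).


Evaluate inner: (+ 3 12) = 15
Evaluate root: (+ 15 2) = 17
Result: 17


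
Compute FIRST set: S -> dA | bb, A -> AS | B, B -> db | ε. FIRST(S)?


Per alternative of S: FIRST(dA) = {d}; FIRST(bb) = {b}
FIRST(S) = {b, d}


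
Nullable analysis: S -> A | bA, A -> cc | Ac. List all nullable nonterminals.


A nonterminal is nullable iff some alternative derives ε (directly, or every symbol in it is nullable)
Nullable: {}


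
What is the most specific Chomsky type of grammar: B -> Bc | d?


Left-linear: every RHS is a terminal or one nonterminal followed by a terminal
Classification: Type 3 (Regular)


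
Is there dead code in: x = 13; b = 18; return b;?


x is assigned but never read
Dead: 'x = 13'


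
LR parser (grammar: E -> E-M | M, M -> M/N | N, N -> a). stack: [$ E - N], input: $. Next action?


'N' (not preceded by M/) is the handle for M -> N
Action: reduce (M -> N)


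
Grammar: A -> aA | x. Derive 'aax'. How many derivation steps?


Derivation: A => aA => aaA => aax
Steps: 3


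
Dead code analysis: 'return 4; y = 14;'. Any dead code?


statement follows a return and is unreachable
Dead: 'y = 14'


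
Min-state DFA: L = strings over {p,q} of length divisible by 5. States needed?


Track length mod 5: states 0..4, accept at 0
Minimal DFA: 5 states


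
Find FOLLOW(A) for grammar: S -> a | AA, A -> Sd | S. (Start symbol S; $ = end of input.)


$ ∈ FOLLOW(S). For each A -> αBβ: add FIRST(β)\{ε} to FOLLOW(B); if β nullable, add FOLLOW(A).
FOLLOW(A) = {$, a, d}


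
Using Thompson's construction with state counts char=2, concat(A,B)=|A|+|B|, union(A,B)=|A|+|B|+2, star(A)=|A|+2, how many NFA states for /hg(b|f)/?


Syntax tree has 4 char leaf(s), 1 union(s), 0 star(s)
chars contribute 4×2 = 8; each union adds +2; each star adds +2
Total: 8 + 2 + 0 = 10 states


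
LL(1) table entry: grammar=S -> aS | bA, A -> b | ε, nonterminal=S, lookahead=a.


For [S, a]: 'a' ∈ FIRST(aS)
Entry: S -> aS


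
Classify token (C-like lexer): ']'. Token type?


Pattern: delimiter/punctuation
Type: PUNCTUATION


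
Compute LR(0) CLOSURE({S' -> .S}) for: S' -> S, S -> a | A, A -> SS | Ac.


Start: S' -> .S
For each item with dot before a nonterminal B, add B -> .γ for every B-production
Closure: [S' -> .S, S -> .a, S -> .A, A -> .SS, A -> .Ac]


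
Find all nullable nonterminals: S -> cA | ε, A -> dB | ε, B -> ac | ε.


A nonterminal is nullable iff some alternative derives ε (directly, or every symbol in it is nullable)
Nullable: {A, B, S}


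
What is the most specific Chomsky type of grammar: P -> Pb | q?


Left-linear: every RHS is a terminal or one nonterminal followed by a terminal
Classification: Type 3 (Regular)


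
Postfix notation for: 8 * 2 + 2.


Left to right (same or higher precedence on left)
Postfix: 8 2 * 2 +


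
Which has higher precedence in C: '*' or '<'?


'*' is multiplicative (level 10); '<' is relational (level 7)
Higher level binds tighter
'*' has higher precedence than '<'


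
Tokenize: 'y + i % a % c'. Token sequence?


Scan left to right, longest-match per lexeme
Tokens: ID(y), OP(+), ID(i), OP(%), ID(a), OP(%), ID(c)


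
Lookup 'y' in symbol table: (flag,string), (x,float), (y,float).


Lookup 'y' → type float


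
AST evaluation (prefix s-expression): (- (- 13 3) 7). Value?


Evaluate inner: (- 13 3) = 10
Evaluate root: (- 10 7) = 3
Result: 3


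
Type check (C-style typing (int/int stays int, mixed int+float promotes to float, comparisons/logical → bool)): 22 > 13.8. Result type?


Operand types: int > float
Rule: comparison yields bool
Result type: bool


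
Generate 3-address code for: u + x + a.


Break into single-operator statements:
t1 = u + x
t2 = t1 + a


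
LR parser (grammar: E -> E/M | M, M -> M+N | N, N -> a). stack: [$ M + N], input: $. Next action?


handle 'M+N' on top
Action: reduce (M -> M+N)


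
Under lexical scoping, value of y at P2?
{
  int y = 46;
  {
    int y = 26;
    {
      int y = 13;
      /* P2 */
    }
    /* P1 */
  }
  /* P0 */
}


y declared in the same block as P2
y = 13


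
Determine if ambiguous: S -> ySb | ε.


balanced y^n…b^n: each string has a unique parse
Unambiguous


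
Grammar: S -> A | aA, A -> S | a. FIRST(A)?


Per alternative of A: FIRST(S) = {a}; FIRST(a) = {a}
FIRST(A) = {a}


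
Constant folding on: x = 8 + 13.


8 + 13 = 21 at compile time
Optimized: x = 21


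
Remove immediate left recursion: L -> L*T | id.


Left-recursive alternatives: L*T; non-recursive: id
Introduce L': L -> idL', L' -> *TL' | ε


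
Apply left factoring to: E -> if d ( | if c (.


Common prefix: 'if'
Factored: E -> if E', E' -> d ( | c (


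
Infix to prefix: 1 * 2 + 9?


left-to-right (same/higher precedence on left): tree is (+ (* 1 2) 9)
Prefix: + * 1 2 9


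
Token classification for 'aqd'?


Pattern: letter/underscore followed by alphanumerics, not a keyword
Type: IDENTIFIER


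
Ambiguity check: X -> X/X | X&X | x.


'x/x&x' has two parse trees (no precedence encoded between / and &)
Ambiguous


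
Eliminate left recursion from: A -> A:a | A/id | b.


Left-recursive alternatives: A:a, A/id; non-recursive: b
Introduce A': A -> bA', A' -> :aA' | /idA' | ε


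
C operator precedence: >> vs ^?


'>>' is shift (level 8); '^' is bitwise XOR (level 4)
Higher level binds tighter
'>>' has higher precedence than '^'


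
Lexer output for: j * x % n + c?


Scan left to right, longest-match per lexeme
Tokens: ID(j), OP(*), ID(x), OP(%), ID(n), OP(+), ID(c)


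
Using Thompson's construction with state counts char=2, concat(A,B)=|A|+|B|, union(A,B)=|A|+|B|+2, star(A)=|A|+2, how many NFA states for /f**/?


Syntax tree has 1 char leaf(s), 0 union(s), 2 star(s)
chars contribute 1×2 = 2; each union adds +2; each star adds +2
Total: 2 + 0 + 4 = 6 states


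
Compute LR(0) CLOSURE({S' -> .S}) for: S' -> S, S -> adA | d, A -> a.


Start: S' -> .S
For each item with dot before a nonterminal B, add B -> .γ for every B-production
Closure: [S' -> .S, S -> .adA, S -> .d]


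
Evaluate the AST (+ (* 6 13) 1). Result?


Evaluate inner: (* 6 13) = 78
Evaluate root: (+ 78 1) = 79
Result: 79


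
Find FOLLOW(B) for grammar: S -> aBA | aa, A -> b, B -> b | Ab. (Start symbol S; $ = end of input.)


$ ∈ FOLLOW(S). For each A -> αBβ: add FIRST(β)\{ε} to FOLLOW(B); if β nullable, add FOLLOW(A).
FOLLOW(B) = {b}


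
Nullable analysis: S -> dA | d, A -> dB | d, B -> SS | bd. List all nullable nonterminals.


A nonterminal is nullable iff some alternative derives ε (directly, or every symbol in it is nullable)
Nullable: {}


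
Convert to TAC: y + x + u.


Break into single-operator statements:
t1 = y + x
t2 = t1 + u


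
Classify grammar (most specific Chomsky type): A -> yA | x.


Right-linear: every RHS is a terminal or a terminal followed by one nonterminal
Classification: Type 3 (Regular)


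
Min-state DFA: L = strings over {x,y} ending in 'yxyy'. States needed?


Track the longest suffix of input matching a prefix of 'yxyy': 5 classes (prefixes of length 0..4)
Minimal DFA: 5 states


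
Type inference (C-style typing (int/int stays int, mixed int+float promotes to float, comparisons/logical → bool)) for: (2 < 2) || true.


Operand types: bool || bool
Rule: logical operators take bool operands and yield bool
Result type: bool


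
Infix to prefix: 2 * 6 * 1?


left-to-right (same/higher precedence on left): tree is (* (* 2 6) 1)
Prefix: * * 2 6 1


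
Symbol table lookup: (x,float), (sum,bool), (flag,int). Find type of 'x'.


Lookup 'x' → type float


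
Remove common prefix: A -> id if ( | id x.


Common prefix: 'id'
Factored: A -> id A', A' -> if ( | x


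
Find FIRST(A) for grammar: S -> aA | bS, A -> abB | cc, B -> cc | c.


Per alternative of A: FIRST(abB) = {a}; FIRST(cc) = {c}
FIRST(A) = {a, c}


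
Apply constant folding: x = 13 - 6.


13 - 6 = 7 at compile time
Optimized: x = 7


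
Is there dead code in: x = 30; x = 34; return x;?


first assignment to x is overwritten before any read
Dead: 'x = 30'


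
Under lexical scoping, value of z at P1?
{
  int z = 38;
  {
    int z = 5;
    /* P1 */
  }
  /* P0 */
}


z declared in the same block as P1
z = 5


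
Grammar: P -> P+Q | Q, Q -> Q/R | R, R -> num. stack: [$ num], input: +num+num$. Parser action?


'num' on top is the handle for R -> num
Action: reduce (R -> num)


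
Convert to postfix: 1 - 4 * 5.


* has higher precedence, evaluate 4*5 first
Postfix: 1 4 5 * -


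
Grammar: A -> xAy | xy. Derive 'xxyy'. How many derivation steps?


Derivation: A => xAy => xxyy
Steps: 2


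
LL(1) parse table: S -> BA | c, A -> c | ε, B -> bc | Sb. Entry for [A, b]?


For [A, b]: ε is nullable and 'b' ∈ FOLLOW(A)
Entry: A -> ε


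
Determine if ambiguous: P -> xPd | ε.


balanced x^n…d^n: each string has a unique parse
Unambiguous


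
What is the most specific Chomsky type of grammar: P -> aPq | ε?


Single nonterminal LHS, but a^n q^n is not regular
Classification: Type 2 (Context-Free)


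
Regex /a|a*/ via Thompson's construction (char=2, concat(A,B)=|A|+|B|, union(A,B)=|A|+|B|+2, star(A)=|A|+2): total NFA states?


Syntax tree has 2 char leaf(s), 1 union(s), 1 star(s)
chars contribute 2×2 = 4; each union adds +2; each star adds +2
Total: 4 + 2 + 2 = 8 states


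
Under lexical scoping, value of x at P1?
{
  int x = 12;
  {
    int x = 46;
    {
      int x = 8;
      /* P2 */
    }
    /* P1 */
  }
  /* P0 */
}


x declared in the same block as P1
x = 46


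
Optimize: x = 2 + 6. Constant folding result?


2 + 6 = 8 at compile time
Optimized: x = 8


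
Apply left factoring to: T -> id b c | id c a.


Common prefix: 'id'
Factored: T -> id T', T' -> b c | c a


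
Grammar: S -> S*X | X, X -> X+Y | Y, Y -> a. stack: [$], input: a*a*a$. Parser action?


no handle on stack; shift 'a'
Action: shift


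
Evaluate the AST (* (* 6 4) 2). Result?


Evaluate inner: (* 6 4) = 24
Evaluate root: (* 24 2) = 48
Result: 48


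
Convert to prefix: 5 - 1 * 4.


'*' binds tighter: tree is (- 5 (* 1 4))
Prefix: - 5 * 1 4


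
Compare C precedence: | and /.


'/' is multiplicative (level 10); '|' is bitwise OR (level 3)
Higher level binds tighter
'/' has higher precedence than '|'


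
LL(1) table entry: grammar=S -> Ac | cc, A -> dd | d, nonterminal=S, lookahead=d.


For [S, d]: 'd' ∈ FIRST(Ac)
Entry: S -> Ac


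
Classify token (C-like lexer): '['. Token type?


Pattern: delimiter/punctuation
Type: PUNCTUATION


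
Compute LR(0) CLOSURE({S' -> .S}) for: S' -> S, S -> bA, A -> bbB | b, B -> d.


Start: S' -> .S
For each item with dot before a nonterminal B, add B -> .γ for every B-production
Closure: [S' -> .S, S -> .bA]


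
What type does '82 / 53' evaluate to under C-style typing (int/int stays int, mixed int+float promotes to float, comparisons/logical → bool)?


Operand types: int / int
Rule: mixed int/float promotes to float; int/int stays int
Result type: int


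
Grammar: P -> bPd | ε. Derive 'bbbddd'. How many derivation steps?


Derivation: P => bPd => bbPdd => bbbPddd => bbbddd
Steps: 4


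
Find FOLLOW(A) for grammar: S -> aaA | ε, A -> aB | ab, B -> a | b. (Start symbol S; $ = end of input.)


$ ∈ FOLLOW(S). For each A -> αBβ: add FIRST(β)\{ε} to FOLLOW(B); if β nullable, add FOLLOW(A).
FOLLOW(A) = {$}


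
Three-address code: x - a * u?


Break into single-operator statements:
t1 = a * u
t2 = x - t1


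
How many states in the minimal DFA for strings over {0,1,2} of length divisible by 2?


Track length mod 2: states 0..1, accept at 0
Minimal DFA: 2 states


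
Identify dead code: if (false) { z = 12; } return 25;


condition is constant false, so the whole block is unreachable
Dead: 'if (false) { z = 12; }'


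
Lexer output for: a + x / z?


Scan left to right, longest-match per lexeme
Tokens: ID(a), OP(+), ID(x), OP(/), ID(z)


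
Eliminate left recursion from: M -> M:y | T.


Left-recursive alternatives: M:y; non-recursive: T
Introduce M': M -> TM', M' -> :yM' | ε


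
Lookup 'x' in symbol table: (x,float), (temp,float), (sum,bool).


Lookup 'x' → type float


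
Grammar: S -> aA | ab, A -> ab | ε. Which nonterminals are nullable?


A nonterminal is nullable iff some alternative derives ε (directly, or every symbol in it is nullable)
Nullable: {A}


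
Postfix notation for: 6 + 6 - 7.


Left to right (same or higher precedence on left)
Postfix: 6 6 + 7 -


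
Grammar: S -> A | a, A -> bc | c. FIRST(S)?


Per alternative of S: FIRST(A) = {b, c}; FIRST(a) = {a}
FIRST(S) = {a, b, c}


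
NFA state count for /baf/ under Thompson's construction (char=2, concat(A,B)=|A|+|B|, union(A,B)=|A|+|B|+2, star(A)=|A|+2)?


Syntax tree has 3 char leaf(s), 0 union(s), 0 star(s)
chars contribute 3×2 = 6; each union adds +2; each star adds +2
Total: 6 + 0 + 0 = 6 states


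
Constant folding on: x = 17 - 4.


17 - 4 = 13 at compile time
Optimized: x = 13


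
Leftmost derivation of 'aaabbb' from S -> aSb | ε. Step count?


Derivation: S => aSb => aaSbb => aaaSbbb => aaabbb
Steps: 4


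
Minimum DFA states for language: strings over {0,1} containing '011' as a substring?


KMP-style automaton: 3 progress states + 1 absorbing accept = 4
Minimal DFA: 4 states


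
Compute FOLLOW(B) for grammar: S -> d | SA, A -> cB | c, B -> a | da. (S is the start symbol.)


$ ∈ FOLLOW(S). For each A -> αBβ: add FIRST(β)\{ε} to FOLLOW(B); if β nullable, add FOLLOW(A).
FOLLOW(B) = {$, c}


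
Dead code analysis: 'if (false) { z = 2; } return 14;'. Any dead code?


condition is constant false, so the whole block is unreachable
Dead: 'if (false) { z = 2; }'


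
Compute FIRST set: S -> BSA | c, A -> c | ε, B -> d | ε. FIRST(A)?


Per alternative of A: FIRST(c) = {c}; FIRST(ε) = {ε}
FIRST(A) = {c, ε}


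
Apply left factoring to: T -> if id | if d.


Common prefix: 'if'
Factored: T -> if T', T' -> id | d


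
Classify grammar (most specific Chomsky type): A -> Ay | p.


Left-linear: every RHS is a terminal or one nonterminal followed by a terminal
Classification: Type 3 (Regular)


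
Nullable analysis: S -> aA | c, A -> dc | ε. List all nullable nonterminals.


A nonterminal is nullable iff some alternative derives ε (directly, or every symbol in it is nullable)
Nullable: {A}


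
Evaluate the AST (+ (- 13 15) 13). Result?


Evaluate inner: (- 13 15) = -2
Evaluate root: (+ -2 13) = 11
Result: 11


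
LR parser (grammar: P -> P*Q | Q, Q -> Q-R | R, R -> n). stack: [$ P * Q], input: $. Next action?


handle 'P*Q' on top; lookahead ∈ FOLLOW(P) = {*, $}
Action: reduce (P -> P*Q)


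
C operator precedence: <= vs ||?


'<=' is relational (level 7); '||' is logical OR (level 1)
Higher level binds tighter
'<=' has higher precedence than '||'


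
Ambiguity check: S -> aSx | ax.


balanced a^n…x^n: each string has a unique parse
Unambiguous


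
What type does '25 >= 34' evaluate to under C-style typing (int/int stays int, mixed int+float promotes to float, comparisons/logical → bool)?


Operand types: int >= int
Rule: comparison yields bool
Result type: bool


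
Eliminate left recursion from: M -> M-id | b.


Left-recursive alternatives: M-id; non-recursive: b
Introduce M': M -> bM', M' -> -idM' | ε


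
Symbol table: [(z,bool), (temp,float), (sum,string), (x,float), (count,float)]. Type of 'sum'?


Lookup 'sum' → type string


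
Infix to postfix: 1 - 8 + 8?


Left to right (same or higher precedence on left)
Postfix: 1 8 - 8 +


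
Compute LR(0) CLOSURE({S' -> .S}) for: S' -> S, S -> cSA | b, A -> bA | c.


Start: S' -> .S
For each item with dot before a nonterminal B, add B -> .γ for every B-production
Closure: [S' -> .S, S -> .cSA, S -> .b]


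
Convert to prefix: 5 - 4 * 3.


'*' binds tighter: tree is (- 5 (* 4 3))
Prefix: - 5 * 4 3


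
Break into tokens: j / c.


Scan left to right, longest-match per lexeme
Tokens: ID(j), OP(/), ID(c)


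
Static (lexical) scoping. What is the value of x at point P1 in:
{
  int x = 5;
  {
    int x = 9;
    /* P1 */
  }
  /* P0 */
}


x declared in the same block as P1
x = 9


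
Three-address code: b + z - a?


Break into single-operator statements:
t1 = b + z
t2 = t1 - a


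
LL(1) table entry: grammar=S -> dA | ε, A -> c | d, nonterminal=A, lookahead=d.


For [A, d]: 'd' ∈ FIRST(d)
Entry: A -> d


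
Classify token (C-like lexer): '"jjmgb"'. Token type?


Pattern: double-quoted sequence
Type: STRING_LITERAL


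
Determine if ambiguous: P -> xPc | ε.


balanced x^n…c^n: each string has a unique parse
Unambiguous


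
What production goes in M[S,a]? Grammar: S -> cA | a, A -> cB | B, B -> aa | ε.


For [S, a]: 'a' ∈ FIRST(a)
Entry: S -> a


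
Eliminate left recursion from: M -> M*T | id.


Left-recursive alternatives: M*T; non-recursive: id
Introduce M': M -> idM', M' -> *TM' | ε


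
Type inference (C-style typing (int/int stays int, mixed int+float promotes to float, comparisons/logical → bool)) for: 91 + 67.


Operand types: int + int
Rule: mixed int/float promotes to float; int/int stays int
Result type: int


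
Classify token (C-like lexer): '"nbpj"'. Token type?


Pattern: double-quoted sequence
Type: STRING_LITERAL


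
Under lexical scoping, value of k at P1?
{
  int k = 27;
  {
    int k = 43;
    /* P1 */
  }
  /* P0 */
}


k declared in the same block as P1
k = 43


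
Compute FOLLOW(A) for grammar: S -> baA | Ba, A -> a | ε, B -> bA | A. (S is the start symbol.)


$ ∈ FOLLOW(S). For each A -> αBβ: add FIRST(β)\{ε} to FOLLOW(B); if β nullable, add FOLLOW(A).
FOLLOW(A) = {$, a}


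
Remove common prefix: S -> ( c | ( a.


Common prefix: '('
Factored: S -> ( S', S' -> c | a


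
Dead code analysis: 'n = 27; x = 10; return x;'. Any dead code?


n is assigned but never read
Dead: 'n = 27'


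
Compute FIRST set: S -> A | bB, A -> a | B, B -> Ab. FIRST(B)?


Per alternative of B: FIRST(Ab) = {a}
FIRST(B) = {a}


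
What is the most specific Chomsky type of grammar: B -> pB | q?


Right-linear: every RHS is a terminal or a terminal followed by one nonterminal
Classification: Type 3 (Regular)


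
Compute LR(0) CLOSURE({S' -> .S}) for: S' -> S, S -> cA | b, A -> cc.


Start: S' -> .S
For each item with dot before a nonterminal B, add B -> .γ for every B-production
Closure: [S' -> .S, S -> .cA, S -> .b]


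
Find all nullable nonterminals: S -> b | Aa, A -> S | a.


A nonterminal is nullable iff some alternative derives ε (directly, or every symbol in it is nullable)
Nullable: {}


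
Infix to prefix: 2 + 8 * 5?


'*' binds tighter: tree is (+ 2 (* 8 5))
Prefix: + 2 * 8 5


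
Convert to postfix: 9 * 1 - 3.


Left to right (same or higher precedence on left)
Postfix: 9 1 * 3 -


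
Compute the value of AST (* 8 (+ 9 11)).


Evaluate inner: (+ 9 11) = 20
Evaluate root: (* 8 20) = 160
Result: 160


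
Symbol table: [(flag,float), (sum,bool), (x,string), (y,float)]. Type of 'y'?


Lookup 'y' → type float


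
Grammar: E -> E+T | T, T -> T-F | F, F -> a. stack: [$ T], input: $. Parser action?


lookahead ∉ {-} so T won't extend; reduce E -> T
Action: reduce (E -> T)


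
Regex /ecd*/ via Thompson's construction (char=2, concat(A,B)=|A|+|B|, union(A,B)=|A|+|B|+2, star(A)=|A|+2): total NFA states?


Syntax tree has 3 char leaf(s), 0 union(s), 1 star(s)
chars contribute 3×2 = 6; each union adds +2; each star adds +2
Total: 6 + 0 + 2 = 8 states


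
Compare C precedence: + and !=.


'+' is additive (level 9); '!=' is equality (level 6)
Higher level binds tighter
'+' has higher precedence than '!='


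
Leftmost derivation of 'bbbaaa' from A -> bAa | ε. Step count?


Derivation: A => bAa => bbAaa => bbbAaaa => bbbaaa
Steps: 4


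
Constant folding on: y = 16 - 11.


16 - 11 = 5 at compile time
Optimized: y = 5


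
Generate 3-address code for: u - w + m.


Break into single-operator statements:
t1 = u - w
t2 = t1 + m


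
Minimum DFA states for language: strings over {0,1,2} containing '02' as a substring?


KMP-style automaton: 2 progress states + 1 absorbing accept = 3
Minimal DFA: 3 states


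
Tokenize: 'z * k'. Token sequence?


Scan left to right, longest-match per lexeme
Tokens: ID(z), OP(*), ID(k)


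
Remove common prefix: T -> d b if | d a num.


Common prefix: 'd'
Factored: T -> d T', T' -> b if | a num


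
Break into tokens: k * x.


Scan left to right, longest-match per lexeme
Tokens: ID(k), OP(*), ID(x)


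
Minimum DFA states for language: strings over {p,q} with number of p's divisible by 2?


Track (count of p) mod 2: states 0..1, accept at 0
Minimal DFA: 2 states


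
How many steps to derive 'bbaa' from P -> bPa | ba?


Derivation: P => bPa => bbaa
Steps: 2


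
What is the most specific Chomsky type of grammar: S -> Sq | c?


Left-linear: every RHS is a terminal or one nonterminal followed by a terminal
Classification: Type 3 (Regular)


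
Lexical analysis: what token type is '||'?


Pattern: operator symbol
Type: OPERATOR


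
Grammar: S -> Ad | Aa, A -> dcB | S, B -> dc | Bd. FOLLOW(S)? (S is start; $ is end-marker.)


$ ∈ FOLLOW(S). For each A -> αBβ: add FIRST(β)\{ε} to FOLLOW(B); if β nullable, add FOLLOW(A).
FOLLOW(S) = {$, a, d}


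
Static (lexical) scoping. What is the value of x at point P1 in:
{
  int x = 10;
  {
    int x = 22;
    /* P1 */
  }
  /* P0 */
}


x declared in the same block as P1
x = 22


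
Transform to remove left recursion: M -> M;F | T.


Left-recursive alternatives: M;F; non-recursive: T
Introduce M': M -> TM', M' -> ;FM' | ε


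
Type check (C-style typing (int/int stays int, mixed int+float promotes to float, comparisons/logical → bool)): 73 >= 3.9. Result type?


Operand types: int >= float
Rule: comparison yields bool
Result type: bool


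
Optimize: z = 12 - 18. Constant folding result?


12 - 18 = -6 at compile time
Optimized: z = -6


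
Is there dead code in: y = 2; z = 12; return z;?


y is assigned but never read
Dead: 'y = 2'


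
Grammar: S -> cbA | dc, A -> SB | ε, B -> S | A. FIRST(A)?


Per alternative of A: FIRST(SB) = {c, d}; FIRST(ε) = {ε}
FIRST(A) = {c, d, ε}


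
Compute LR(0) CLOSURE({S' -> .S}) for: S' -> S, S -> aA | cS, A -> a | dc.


Start: S' -> .S
For each item with dot before a nonterminal B, add B -> .γ for every B-production
Closure: [S' -> .S, S -> .aA, S -> .cS]


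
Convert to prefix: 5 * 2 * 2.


left-to-right (same/higher precedence on left): tree is (* (* 5 2) 2)
Prefix: * * 5 2 2


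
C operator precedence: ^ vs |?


'^' is bitwise XOR (level 4); '|' is bitwise OR (level 3)
Higher level binds tighter
'^' has higher precedence than '|'


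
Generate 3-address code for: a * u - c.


Break into single-operator statements:
t1 = a * u
t2 = t1 - c


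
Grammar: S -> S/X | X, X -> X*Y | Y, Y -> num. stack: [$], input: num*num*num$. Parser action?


no handle on stack; shift 'num'
Action: shift


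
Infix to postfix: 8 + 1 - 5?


Left to right (same or higher precedence on left)
Postfix: 8 1 + 5 -


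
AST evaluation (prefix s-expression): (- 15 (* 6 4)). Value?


Evaluate inner: (* 6 4) = 24
Evaluate root: (- 15 24) = -9
Result: -9


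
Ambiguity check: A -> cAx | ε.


balanced c^n…x^n: each string has a unique parse
Unambiguous


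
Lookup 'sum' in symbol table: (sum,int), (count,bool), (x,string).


Lookup 'sum' → type int


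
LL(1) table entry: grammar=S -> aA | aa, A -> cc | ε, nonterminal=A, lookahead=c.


For [A, c]: 'c' ∈ FIRST(cc)
Entry: A -> cc


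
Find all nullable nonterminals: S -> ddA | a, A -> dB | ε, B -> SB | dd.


A nonterminal is nullable iff some alternative derives ε (directly, or every symbol in it is nullable)
Nullable: {A}


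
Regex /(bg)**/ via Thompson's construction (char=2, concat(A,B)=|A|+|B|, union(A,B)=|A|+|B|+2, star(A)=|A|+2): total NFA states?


Syntax tree has 2 char leaf(s), 0 union(s), 2 star(s)
chars contribute 2×2 = 4; each union adds +2; each star adds +2
Total: 4 + 0 + 4 = 8 states


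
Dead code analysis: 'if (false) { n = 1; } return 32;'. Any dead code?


condition is constant false, so the whole block is unreachable
Dead: 'if (false) { n = 1; }'


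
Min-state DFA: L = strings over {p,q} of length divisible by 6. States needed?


Track length mod 6: states 0..5, accept at 0
Minimal DFA: 6 states


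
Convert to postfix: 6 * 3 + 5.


Left to right (same or higher precedence on left)
Postfix: 6 3 * 5 +


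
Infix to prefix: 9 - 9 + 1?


left-to-right (same/higher precedence on left): tree is (+ (- 9 9) 1)
Prefix: + - 9 9 1


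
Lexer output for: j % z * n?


Scan left to right, longest-match per lexeme
Tokens: ID(j), OP(%), ID(z), OP(*), ID(n)


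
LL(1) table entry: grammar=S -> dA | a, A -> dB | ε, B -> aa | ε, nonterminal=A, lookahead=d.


For [A, d]: 'd' ∈ FIRST(dB)
Entry: A -> dB


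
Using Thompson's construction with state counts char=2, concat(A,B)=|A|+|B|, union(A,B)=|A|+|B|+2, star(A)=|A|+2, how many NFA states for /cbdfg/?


Syntax tree has 5 char leaf(s), 0 union(s), 0 star(s)
chars contribute 5×2 = 10; each union adds +2; each star adds +2
Total: 10 + 0 + 0 = 10 states


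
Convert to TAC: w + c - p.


Break into single-operator statements:
t1 = w + c
t2 = t1 - p


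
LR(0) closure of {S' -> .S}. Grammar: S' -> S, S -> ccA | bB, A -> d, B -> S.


Start: S' -> .S
For each item with dot before a nonterminal B, add B -> .γ for every B-production
Closure: [S' -> .S, S -> .ccA, S -> .bB]


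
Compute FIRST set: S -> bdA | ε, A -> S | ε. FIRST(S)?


Per alternative of S: FIRST(bdA) = {b}; FIRST(ε) = {ε}
FIRST(S) = {b, ε}


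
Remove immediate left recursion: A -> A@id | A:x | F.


Left-recursive alternatives: A@id, A:x; non-recursive: F
Introduce A': A -> FA', A' -> @idA' | :xA' | ε


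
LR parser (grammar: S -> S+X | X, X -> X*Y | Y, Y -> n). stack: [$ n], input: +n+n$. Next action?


'n' on top is the handle for Y -> n
Action: reduce (Y -> n)


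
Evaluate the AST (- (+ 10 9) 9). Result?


Evaluate inner: (+ 10 9) = 19
Evaluate root: (- 19 9) = 10
Result: 10


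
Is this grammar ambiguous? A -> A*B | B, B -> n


precedence layered via separate nonterminal B: deterministic
Unambiguous


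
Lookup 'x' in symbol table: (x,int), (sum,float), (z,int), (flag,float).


Lookup 'x' → type int


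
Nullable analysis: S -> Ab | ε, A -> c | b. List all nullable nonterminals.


A nonterminal is nullable iff some alternative derives ε (directly, or every symbol in it is nullable)
Nullable: {S}


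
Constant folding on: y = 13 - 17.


13 - 17 = -4 at compile time
Optimized: y = -4


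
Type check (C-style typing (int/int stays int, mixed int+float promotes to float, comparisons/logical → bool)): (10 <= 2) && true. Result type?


Operand types: bool && bool
Rule: logical operators take bool operands and yield bool
Result type: bool


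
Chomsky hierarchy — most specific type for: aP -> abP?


LHS has context (more than one symbol) and |LHS| ≤ |RHS|
Classification: Type 1 (Context-Sensitive)


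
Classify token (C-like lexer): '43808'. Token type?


Pattern: digits only
Type: INTEGER_LITERAL


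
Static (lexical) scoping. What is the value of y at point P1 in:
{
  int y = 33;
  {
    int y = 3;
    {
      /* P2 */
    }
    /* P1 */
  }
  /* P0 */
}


y declared in the same block as P1
y = 3


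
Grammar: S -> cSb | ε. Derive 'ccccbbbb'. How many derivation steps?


Derivation: S => cSb => ccSbb => cccSbbb => ccccSbbbb => ccccbbbb
Steps: 5


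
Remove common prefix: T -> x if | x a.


Common prefix: 'x'
Factored: T -> x T', T' -> if | a


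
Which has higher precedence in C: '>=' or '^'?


'>=' is relational (level 7); '^' is bitwise XOR (level 4)
Higher level binds tighter
'>=' has higher precedence than '^'


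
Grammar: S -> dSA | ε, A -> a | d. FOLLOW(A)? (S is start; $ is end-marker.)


$ ∈ FOLLOW(S). For each A -> αBβ: add FIRST(β)\{ε} to FOLLOW(B); if β nullable, add FOLLOW(A).
FOLLOW(A) = {$, a, d}


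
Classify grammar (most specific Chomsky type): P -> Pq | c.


Left-linear: every RHS is a terminal or one nonterminal followed by a terminal
Classification: Type 3 (Regular)


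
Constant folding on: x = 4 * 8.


4 * 8 = 32 at compile time
Optimized: x = 32


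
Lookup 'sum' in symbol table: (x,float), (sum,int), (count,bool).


Lookup 'sum' → type int


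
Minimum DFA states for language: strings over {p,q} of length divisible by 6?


Track length mod 6: states 0..5, accept at 0
Minimal DFA: 6 states


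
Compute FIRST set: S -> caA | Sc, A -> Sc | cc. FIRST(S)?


Per alternative of S: FIRST(caA) = {c}; FIRST(Sc) = {c}
FIRST(S) = {c}


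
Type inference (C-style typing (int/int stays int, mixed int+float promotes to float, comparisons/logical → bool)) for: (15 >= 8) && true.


Operand types: bool && bool
Rule: logical operators take bool operands and yield bool
Result type: bool


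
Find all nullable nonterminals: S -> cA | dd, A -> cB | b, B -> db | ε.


A nonterminal is nullable iff some alternative derives ε (directly, or every symbol in it is nullable)
Nullable: {B}


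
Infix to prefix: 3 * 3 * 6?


left-to-right (same/higher precedence on left): tree is (* (* 3 3) 6)
Prefix: * * 3 3 6


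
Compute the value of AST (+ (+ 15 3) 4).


Evaluate inner: (+ 15 3) = 18
Evaluate root: (+ 18 4) = 22
Result: 22


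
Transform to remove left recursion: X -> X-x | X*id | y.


Left-recursive alternatives: X-x, X*id; non-recursive: y
Introduce X': X -> yX', X' -> -xX' | *idX' | ε


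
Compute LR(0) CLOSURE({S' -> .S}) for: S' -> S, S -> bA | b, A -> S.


Start: S' -> .S
For each item with dot before a nonterminal B, add B -> .γ for every B-production
Closure: [S' -> .S, S -> .bA, S -> .b]


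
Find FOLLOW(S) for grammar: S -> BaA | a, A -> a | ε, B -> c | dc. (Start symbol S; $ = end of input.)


$ ∈ FOLLOW(S). For each A -> αBβ: add FIRST(β)\{ε} to FOLLOW(B); if β nullable, add FOLLOW(A).
FOLLOW(S) = {$}


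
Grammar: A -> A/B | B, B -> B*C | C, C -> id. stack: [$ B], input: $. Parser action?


lookahead ∉ {*} so B won't extend; reduce A -> B
Action: reduce (A -> B)


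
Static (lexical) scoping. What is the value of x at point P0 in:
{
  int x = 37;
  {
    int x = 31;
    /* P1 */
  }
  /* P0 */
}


x declared in the same block as P0
x = 37


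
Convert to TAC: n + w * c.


Break into single-operator statements:
t1 = w * c
t2 = n + t1


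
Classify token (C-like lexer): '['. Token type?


Pattern: delimiter/punctuation
Type: PUNCTUATION


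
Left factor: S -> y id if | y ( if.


Common prefix: 'y'
Factored: S -> y S', S' -> id if | ( if


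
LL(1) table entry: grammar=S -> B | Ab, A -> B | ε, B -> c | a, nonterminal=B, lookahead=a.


For [B, a]: 'a' ∈ FIRST(a)
Entry: B -> a


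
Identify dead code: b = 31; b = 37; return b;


first assignment to b is overwritten before any read
Dead: 'b = 31'


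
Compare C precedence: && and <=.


'<=' is relational (level 7); '&&' is logical AND (level 2)
Higher level binds tighter
'<=' has higher precedence than '&&'


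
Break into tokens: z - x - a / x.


Scan left to right, longest-match per lexeme
Tokens: ID(z), OP(-), ID(x), OP(-), ID(a), OP(/), ID(x)


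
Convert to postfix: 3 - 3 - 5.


Left to right (same or higher precedence on left)
Postfix: 3 3 - 5 -


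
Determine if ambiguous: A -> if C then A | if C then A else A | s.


dangling else: 'if C then if C then s else s' parses two ways
Ambiguous


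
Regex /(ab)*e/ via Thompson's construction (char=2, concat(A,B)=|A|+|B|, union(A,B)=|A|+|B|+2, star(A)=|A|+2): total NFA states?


Syntax tree has 3 char leaf(s), 0 union(s), 1 star(s)
chars contribute 3×2 = 6; each union adds +2; each star adds +2
Total: 6 + 0 + 2 = 8 states


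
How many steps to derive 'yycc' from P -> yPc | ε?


Derivation: P => yPc => yyPcc => yycc
Steps: 3


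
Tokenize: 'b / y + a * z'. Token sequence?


Scan left to right, longest-match per lexeme
Tokens: ID(b), OP(/), ID(y), OP(+), ID(a), OP(*), ID(z)


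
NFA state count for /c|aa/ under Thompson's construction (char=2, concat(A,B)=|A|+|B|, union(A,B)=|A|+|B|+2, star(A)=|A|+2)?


Syntax tree has 3 char leaf(s), 1 union(s), 0 star(s)
chars contribute 3×2 = 6; each union adds +2; each star adds +2
Total: 6 + 2 + 0 = 8 states


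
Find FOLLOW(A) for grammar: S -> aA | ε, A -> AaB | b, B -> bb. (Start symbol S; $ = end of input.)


$ ∈ FOLLOW(S). For each A -> αBβ: add FIRST(β)\{ε} to FOLLOW(B); if β nullable, add FOLLOW(A).
FOLLOW(A) = {$, a}


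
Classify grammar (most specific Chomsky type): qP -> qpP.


LHS has context (more than one symbol) and |LHS| ≤ |RHS|
Classification: Type 1 (Context-Sensitive)


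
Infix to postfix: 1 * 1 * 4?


Left to right (same or higher precedence on left)
Postfix: 1 1 * 4 *


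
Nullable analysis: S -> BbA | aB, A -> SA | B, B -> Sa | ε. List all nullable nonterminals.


A nonterminal is nullable iff some alternative derives ε (directly, or every symbol in it is nullable)
Nullable: {A, B}


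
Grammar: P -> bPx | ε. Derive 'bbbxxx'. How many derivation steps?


Derivation: P => bPx => bbPxx => bbbPxxx => bbbxxx
Steps: 4


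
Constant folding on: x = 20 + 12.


20 + 12 = 32 at compile time
Optimized: x = 32


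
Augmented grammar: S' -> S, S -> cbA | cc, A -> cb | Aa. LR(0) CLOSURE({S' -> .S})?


Start: S' -> .S
For each item with dot before a nonterminal B, add B -> .γ for every B-production
Closure: [S' -> .S, S -> .cbA, S -> .cc]


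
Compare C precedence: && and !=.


'!=' is equality (level 6); '&&' is logical AND (level 2)
Higher level binds tighter
'!=' has higher precedence than '&&'


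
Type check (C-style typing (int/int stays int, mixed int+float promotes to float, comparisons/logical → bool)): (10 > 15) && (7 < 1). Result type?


Operand types: bool && bool
Rule: logical operators take bool operands and yield bool
Result type: bool


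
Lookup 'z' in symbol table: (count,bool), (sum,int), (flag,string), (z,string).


Lookup 'z' → type string


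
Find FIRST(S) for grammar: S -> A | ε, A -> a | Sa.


Per alternative of S: FIRST(A) = {a}; FIRST(ε) = {ε}
FIRST(S) = {a, ε}


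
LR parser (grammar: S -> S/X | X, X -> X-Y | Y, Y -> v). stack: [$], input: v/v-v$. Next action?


no handle on stack; shift 'v'
Action: shift


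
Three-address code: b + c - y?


Break into single-operator statements:
t1 = b + c
t2 = t1 - y


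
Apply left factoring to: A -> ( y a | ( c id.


Common prefix: '('
Factored: A -> ( A', A' -> y a | c id


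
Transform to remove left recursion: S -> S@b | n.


Left-recursive alternatives: S@b; non-recursive: n
Introduce S': S -> nS', S' -> @bS' | ε


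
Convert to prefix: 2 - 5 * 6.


'*' binds tighter: tree is (- 2 (* 5 6))
Prefix: - 2 * 5 6


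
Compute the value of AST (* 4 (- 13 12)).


Evaluate inner: (- 13 12) = 1
Evaluate root: (* 4 1) = 4
Result: 4


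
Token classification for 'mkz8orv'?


Pattern: letter/underscore followed by alphanumerics, not a keyword
Type: IDENTIFIER


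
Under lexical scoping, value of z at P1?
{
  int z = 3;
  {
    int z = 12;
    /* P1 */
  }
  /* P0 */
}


z declared in the same block as P1
z = 12


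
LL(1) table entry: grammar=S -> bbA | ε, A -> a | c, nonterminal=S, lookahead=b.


For [S, b]: 'b' ∈ FIRST(bbA)
Entry: S -> bbA
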